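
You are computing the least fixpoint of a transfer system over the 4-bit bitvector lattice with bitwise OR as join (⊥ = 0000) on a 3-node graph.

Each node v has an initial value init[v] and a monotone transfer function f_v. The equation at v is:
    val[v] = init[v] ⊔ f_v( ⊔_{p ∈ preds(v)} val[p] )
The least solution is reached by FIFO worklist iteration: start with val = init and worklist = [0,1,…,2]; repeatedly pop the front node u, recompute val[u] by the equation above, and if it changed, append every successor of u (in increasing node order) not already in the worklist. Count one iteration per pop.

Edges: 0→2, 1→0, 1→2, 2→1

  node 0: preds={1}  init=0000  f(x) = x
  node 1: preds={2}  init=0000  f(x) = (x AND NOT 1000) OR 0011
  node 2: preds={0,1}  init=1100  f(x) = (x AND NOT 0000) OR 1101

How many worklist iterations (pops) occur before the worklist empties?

Worklist (6 pops):
  #1 pop 0: in=0000 → 0000 (no change)
  #2 pop 1: in=1100 → 0111 (was 0000); enqueue [0]
  #3 pop 2: in=0111 → 1111 (was 1100); enqueue [1]
  #4 pop 0: in=0111 → 0111 (was 0000); enqueue [2]
  #5 pop 1: in=1111 → 0111 (no change)
  #6 pop 2: in=0111 → 1111 (no change)

Fixpoint:
  val[0] = 0111
  val[1] = 0111
  val[2] = 1111

6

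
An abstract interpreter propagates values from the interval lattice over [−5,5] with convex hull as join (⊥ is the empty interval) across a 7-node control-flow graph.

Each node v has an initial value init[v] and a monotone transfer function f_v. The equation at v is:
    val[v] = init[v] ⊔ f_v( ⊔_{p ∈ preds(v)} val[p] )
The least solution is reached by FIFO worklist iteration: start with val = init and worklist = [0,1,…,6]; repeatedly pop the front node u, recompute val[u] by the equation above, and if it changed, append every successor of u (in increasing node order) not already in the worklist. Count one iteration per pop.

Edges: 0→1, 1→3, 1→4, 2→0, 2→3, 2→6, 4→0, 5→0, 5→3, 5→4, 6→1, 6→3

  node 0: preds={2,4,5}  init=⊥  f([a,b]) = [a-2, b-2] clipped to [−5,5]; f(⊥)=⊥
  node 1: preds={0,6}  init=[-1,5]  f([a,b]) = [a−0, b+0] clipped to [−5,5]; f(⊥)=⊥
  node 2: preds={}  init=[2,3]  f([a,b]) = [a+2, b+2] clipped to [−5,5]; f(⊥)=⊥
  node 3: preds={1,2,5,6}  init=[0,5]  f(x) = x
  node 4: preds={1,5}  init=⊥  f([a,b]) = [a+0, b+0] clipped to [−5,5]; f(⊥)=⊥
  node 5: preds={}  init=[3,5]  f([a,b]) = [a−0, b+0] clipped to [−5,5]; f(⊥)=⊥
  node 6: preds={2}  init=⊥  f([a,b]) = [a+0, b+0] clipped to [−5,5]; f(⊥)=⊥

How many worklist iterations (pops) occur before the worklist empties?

Worklist (16 pops):
  #1 pop 0: in=[2,5] → [0,3] (was ⊥); enqueue []
  #2 pop 1: in=[0,3] → [-1,5] (no change)
  #3 pop 2: in=⊥ → [2,3] (no change)
  #4 pop 3: in=[-1,5] → [-1,5] (was [0,5]); enqueue []
  #5 pop 4: in=[-1,5] → [-1,5] (was ⊥); enqueue [0]
  #6 pop 5: in=⊥ → [3,5] (no change)
  #7 pop 6: in=[2,3] → [2,3] (was ⊥); enqueue [1,3]
  #8 pop 0: in=[-1,5] → [-3,3] (was [0,3]); enqueue []
  #9 pop 1: in=[-3,3] → [-3,5] (was [-1,5]); enqueue [4]
  #10 pop 3: in=[-3,5] → [-3,5] (was [-1,5]); enqueue []
  #11 pop 4: in=[-3,5] → [-3,5] (was [-1,5]); enqueue [0]
  #12 pop 0: in=[-3,5] → [-5,3] (was [-3,3]); enqueue [1]
  #13 pop 1: in=[-5,3] → [-5,5] (was [-3,5]); enqueue [3,4]
  #14 pop 3: in=[-5,5] → [-5,5] (was [-3,5]); enqueue []
  #15 pop 4: in=[-5,5] → [-5,5] (was [-3,5]); enqueue [0]
  #16 pop 0: in=[-5,5] → [-5,3] (no change)

Fixpoint:
  val[0] = [-5,3]
  val[1] = [-5,5]
  val[2] = [2,3]
  val[3] = [-5,5]
  val[4] = [-5,5]
  val[5] = [3,5]
  val[6] = [2,3]

16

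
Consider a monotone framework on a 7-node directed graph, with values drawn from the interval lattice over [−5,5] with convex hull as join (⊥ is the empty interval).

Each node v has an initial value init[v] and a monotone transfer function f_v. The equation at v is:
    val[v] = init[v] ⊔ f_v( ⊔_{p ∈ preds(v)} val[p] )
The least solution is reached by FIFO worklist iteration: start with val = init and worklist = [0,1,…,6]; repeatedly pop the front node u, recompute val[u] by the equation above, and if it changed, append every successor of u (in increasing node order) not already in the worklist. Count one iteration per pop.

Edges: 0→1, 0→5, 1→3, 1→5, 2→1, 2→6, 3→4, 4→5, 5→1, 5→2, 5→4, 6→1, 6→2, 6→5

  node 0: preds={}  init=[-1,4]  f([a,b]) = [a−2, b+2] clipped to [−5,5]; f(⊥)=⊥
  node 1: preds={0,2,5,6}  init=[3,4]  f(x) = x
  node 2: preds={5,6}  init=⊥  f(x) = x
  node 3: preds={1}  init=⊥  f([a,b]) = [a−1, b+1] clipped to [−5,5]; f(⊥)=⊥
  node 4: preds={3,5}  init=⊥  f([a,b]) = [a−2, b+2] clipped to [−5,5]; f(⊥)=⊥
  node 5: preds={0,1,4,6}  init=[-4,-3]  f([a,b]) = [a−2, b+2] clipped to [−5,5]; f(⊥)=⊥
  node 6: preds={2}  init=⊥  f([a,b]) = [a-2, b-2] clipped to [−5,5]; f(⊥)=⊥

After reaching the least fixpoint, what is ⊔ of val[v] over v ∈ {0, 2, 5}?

Trace (17 dequeues):
  [1] u=0 | in ⊥ | out [-1,4] | ==
  [2] u=1 | in [-4,4] | out [-4,4] | prev [3,4] | push {}
  [3] u=2 | in [-4,-3] | out [-4,-3] | prev ⊥ | push {1}
  [4] u=3 | in [-4,4] | out [-5,5] | prev ⊥ | push {}
  [5] u=4 | in [-5,5] | out [-5,5] | prev ⊥ | push {}
  [6] u=5 | in [-5,5] | out [-5,5] | prev [-4,-3] | push {2,4}
  [7] u=6 | in [-4,-3] | out [-5,-5] | prev ⊥ | push {5}
  [8] u=1 | in [-5,5] | out [-5,5] | prev [-4,4] | push {3}
  [9] u=2 | in [-5,5] | out [-5,5] | prev [-4,-3] | push {1,6}
  [10] u=4 | in [-5,5] | out [-5,5] | ==
  [11] u=5 | in [-5,5] | out [-5,5] | ==
  [12] u=3 | in [-5,5] | out [-5,5] | ==
  [13] u=1 | in [-5,5] | out [-5,5] | ==
  [14] u=6 | in [-5,5] | out [-5,3] | prev [-5,-5] | push {1,2,5}
  [15] u=1 | in [-5,5] | out [-5,5] | ==
  [16] u=2 | in [-5,5] | out [-5,5] | ==
  [17] u=5 | in [-5,5] | out [-5,5] | ==

Converged values:
  [0] [-1,4]
  [1] [-5,5]
  [2] [-5,5]
  [3] [-5,5]
  [4] [-5,5]
  [5] [-5,5]
  [6] [-5,3]

[-5,5]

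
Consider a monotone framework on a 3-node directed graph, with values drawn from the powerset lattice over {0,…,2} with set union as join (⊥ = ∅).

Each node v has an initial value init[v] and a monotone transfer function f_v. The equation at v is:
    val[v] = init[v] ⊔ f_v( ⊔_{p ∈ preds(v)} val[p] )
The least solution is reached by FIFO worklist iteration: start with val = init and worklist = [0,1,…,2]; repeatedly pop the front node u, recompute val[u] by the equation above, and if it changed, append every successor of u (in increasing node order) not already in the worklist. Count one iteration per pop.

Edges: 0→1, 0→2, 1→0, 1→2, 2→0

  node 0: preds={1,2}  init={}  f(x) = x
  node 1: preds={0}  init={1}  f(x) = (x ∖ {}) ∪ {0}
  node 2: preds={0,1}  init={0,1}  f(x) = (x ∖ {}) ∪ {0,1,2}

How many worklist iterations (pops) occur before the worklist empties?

7

Trace (7 dequeues):
  [1] u=0 | in {0,1} | out {0,1} | prev {} | push {}
  [2] u=1 | in {0,1} | out {0,1} | prev {1} | push {0}
  [3] u=2 | in {0,1} | out {0,1,2} | prev {0,1} | push {}
  [4] u=0 | in {0,1,2} | out {0,1,2} | prev {0,1} | push {1,2}
  [5] u=1 | in {0,1,2} | out {0,1,2} | prev {0,1} | push {0}
  [6] u=2 | in {0,1,2} | out {0,1,2} | ==
  [7] u=0 | in {0,1,2} | out {0,1,2} | ==

Converged values:
  [0] {0,1,2}
  [1] {0,1,2}
  [2] {0,1,2}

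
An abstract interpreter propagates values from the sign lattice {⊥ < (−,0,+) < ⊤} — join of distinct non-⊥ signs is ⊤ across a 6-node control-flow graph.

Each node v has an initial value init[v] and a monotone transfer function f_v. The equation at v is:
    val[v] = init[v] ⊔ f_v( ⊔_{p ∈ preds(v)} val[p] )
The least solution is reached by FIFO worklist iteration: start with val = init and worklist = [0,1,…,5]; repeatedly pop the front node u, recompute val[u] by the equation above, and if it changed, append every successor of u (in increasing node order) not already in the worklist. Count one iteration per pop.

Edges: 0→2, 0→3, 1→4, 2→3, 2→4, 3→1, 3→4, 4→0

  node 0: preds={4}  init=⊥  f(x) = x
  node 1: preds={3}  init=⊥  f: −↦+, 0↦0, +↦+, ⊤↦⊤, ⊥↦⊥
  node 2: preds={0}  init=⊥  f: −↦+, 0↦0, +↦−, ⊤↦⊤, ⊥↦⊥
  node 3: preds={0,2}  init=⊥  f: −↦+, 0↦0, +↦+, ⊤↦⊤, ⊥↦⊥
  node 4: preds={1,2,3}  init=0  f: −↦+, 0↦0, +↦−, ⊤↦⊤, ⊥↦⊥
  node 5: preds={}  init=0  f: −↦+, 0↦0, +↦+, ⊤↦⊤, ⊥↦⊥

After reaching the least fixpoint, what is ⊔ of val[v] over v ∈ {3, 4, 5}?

0

Iteration log — 8 steps:
  step 1. node 0  ⊔preds=0  new=0  old=⊥  +wl: 
  step 2. node 1  ⊔preds=⊥  new=⊥  stable
  step 3. node 2  ⊔preds=0  new=0  old=⊥  +wl: 
  step 4. node 3  ⊔preds=0  new=0  old=⊥  +wl: 1
  step 5. node 4  ⊔preds=0  new=0  stable
  step 6. node 5  ⊔preds=⊥  new=0  stable
  step 7. node 1  ⊔preds=0  new=0  old=⊥  +wl: 4
  step 8. node 4  ⊔preds=0  new=0  stable

Least fixpoint reached:
  node 0: 0
  node 1: 0
  node 2: 0
  node 3: 0
  node 4: 0
  node 5: 0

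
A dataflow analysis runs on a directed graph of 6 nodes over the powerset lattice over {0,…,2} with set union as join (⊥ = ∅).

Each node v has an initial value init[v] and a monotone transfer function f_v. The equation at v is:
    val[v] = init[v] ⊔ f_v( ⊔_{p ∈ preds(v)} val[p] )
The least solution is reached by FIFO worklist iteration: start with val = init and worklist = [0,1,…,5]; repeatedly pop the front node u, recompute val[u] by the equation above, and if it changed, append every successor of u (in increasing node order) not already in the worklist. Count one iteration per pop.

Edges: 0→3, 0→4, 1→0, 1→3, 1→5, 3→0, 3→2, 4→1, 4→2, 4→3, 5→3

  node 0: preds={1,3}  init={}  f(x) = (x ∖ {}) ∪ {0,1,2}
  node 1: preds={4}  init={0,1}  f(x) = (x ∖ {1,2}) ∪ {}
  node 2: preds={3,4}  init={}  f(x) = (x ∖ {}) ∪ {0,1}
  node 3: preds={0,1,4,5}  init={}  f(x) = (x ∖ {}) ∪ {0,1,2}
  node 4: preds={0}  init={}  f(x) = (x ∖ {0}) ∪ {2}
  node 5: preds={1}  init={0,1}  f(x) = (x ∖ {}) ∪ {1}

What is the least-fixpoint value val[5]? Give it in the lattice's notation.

{0,1}

Trace (10 dequeues):
  [1] u=0 | in {0,1} | out {0,1,2} | prev {} | push {}
  [2] u=1 | in {} | out {0,1} | ==
  [3] u=2 | in {} | out {0,1} | prev {} | push {}
  [4] u=3 | in {0,1,2} | out {0,1,2} | prev {} | push {0,2}
  [5] u=4 | in {0,1,2} | out {1,2} | prev {} | push {1,3}
  [6] u=5 | in {0,1} | out {0,1} | ==
  [7] u=0 | in {0,1,2} | out {0,1,2} | ==
  [8] u=2 | in {0,1,2} | out {0,1,2} | prev {0,1} | push {}
  [9] u=1 | in {1,2} | out {0,1} | ==
  [10] u=3 | in {0,1,2} | out {0,1,2} | ==

Converged values:
  [0] {0,1,2}
  [1] {0,1}
  [2] {0,1,2}
  [3] {0,1,2}
  [4] {1,2}
  [5] {0,1}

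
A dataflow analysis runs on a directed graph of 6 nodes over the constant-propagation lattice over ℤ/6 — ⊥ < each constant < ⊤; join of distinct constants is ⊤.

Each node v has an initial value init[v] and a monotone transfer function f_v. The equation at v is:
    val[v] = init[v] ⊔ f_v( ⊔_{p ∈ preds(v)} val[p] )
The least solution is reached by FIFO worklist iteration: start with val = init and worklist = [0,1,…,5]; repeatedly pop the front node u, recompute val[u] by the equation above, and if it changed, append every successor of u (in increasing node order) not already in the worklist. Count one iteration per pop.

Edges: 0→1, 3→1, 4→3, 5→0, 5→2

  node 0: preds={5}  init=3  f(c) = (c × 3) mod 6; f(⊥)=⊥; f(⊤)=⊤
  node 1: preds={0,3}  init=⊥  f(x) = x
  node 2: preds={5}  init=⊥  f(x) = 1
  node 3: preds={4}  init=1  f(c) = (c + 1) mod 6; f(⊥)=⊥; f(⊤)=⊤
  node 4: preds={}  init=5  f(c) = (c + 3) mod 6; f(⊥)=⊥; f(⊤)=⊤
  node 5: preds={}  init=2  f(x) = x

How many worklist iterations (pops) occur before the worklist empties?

Worklist (7 pops):
  #1 pop 0: in=2 → ⊤ (was 3); enqueue []
  #2 pop 1: in=⊤ → ⊤ (was ⊥); enqueue []
  #3 pop 2: in=2 → 1 (was ⊥); enqueue []
  #4 pop 3: in=5 → ⊤ (was 1); enqueue [1]
  #5 pop 4: in=⊥ → 5 (no change)
  #6 pop 5: in=⊥ → 2 (no change)
  #7 pop 1: in=⊤ → ⊤ (no change)

Fixpoint:
  val[0] = ⊤
  val[1] = ⊤
  val[2] = 1
  val[3] = ⊤
  val[4] = 5
  val[5] = 2

7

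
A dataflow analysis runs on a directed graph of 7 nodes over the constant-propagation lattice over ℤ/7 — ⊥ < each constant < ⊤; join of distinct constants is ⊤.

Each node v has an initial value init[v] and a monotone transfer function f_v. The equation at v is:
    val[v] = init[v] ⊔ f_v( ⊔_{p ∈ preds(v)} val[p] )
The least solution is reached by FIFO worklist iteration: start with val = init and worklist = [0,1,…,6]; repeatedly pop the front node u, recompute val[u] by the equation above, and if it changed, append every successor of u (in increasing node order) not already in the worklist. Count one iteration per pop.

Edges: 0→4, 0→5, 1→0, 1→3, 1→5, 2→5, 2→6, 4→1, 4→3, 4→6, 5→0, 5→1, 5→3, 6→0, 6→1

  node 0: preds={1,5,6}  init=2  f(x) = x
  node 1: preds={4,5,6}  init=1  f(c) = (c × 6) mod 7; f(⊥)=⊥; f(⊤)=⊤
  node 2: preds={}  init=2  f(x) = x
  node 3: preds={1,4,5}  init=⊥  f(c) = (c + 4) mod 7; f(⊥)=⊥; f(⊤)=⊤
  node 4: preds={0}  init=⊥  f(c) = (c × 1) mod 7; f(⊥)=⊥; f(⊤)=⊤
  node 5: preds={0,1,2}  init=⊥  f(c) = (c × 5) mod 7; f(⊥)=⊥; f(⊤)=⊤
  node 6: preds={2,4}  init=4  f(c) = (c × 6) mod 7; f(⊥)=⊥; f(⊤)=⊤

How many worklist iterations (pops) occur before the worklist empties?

10

Worklist (10 pops):
  #1 pop 0: in=⊤ → ⊤ (was 2); enqueue []
  #2 pop 1: in=4 → ⊤ (was 1); enqueue [0]
  #3 pop 2: in=⊥ → 2 (no change)
  #4 pop 3: in=⊤ → ⊤ (was ⊥); enqueue []
  #5 pop 4: in=⊤ → ⊤ (was ⊥); enqueue [1,3]
  #6 pop 5: in=⊤ → ⊤ (was ⊥); enqueue []
  #7 pop 6: in=⊤ → ⊤ (was 4); enqueue []
  #8 pop 0: in=⊤ → ⊤ (no change)
  #9 pop 1: in=⊤ → ⊤ (no change)
  #10 pop 3: in=⊤ → ⊤ (no change)

Fixpoint:
  val[0] = ⊤
  val[1] = ⊤
  val[2] = 2
  val[3] = ⊤
  val[4] = ⊤
  val[5] = ⊤
  val[6] = ⊤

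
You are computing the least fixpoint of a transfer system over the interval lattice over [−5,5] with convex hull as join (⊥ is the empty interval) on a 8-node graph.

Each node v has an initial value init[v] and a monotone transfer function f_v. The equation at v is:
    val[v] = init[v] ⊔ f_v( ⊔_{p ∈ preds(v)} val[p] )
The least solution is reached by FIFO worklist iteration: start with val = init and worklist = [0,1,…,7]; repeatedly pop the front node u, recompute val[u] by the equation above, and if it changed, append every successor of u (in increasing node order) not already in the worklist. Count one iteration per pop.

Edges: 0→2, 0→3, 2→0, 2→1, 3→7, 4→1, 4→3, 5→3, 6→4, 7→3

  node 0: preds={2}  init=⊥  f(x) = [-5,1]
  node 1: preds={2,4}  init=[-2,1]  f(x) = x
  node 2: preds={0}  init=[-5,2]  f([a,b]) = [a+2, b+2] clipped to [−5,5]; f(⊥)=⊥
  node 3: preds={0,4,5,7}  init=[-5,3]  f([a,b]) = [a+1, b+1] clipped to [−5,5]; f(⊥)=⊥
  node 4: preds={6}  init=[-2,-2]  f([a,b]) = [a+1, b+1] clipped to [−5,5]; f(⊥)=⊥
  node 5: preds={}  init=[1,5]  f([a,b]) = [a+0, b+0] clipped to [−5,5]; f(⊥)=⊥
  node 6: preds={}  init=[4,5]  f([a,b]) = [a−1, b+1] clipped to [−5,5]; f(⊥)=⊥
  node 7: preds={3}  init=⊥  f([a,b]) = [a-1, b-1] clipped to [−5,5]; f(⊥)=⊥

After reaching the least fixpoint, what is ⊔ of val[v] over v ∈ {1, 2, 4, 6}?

Iteration log — 11 steps:
  step 1. node 0  ⊔preds=[-5,2]  new=[-5,1]  old=⊥  +wl: 
  step 2. node 1  ⊔preds=[-5,2]  new=[-5,2]  old=[-2,1]  +wl: 
  step 3. node 2  ⊔preds=[-5,1]  new=[-5,3]  old=[-5,2]  +wl: 0,1
  step 4. node 3  ⊔preds=[-5,5]  new=[-5,5]  old=[-5,3]  +wl: 
  step 5. node 4  ⊔preds=[4,5]  new=[-2,5]  old=[-2,-2]  +wl: 3
  step 6. node 5  ⊔preds=⊥  new=[1,5]  stable
  step 7. node 6  ⊔preds=⊥  new=[4,5]  stable
  step 8. node 7  ⊔preds=[-5,5]  new=[-5,4]  old=⊥  +wl: 
  step 9. node 0  ⊔preds=[-5,3]  new=[-5,1]  stable
  step 10. node 1  ⊔preds=[-5,5]  new=[-5,5]  old=[-5,2]  +wl: 
  step 11. node 3  ⊔preds=[-5,5]  new=[-5,5]  stable

Least fixpoint reached:
  node 0: [-5,1]
  node 1: [-5,5]
  node 2: [-5,3]
  node 3: [-5,5]
  node 4: [-2,5]
  node 5: [1,5]
  node 6: [4,5]
  node 7: [-5,4]

[-5,5]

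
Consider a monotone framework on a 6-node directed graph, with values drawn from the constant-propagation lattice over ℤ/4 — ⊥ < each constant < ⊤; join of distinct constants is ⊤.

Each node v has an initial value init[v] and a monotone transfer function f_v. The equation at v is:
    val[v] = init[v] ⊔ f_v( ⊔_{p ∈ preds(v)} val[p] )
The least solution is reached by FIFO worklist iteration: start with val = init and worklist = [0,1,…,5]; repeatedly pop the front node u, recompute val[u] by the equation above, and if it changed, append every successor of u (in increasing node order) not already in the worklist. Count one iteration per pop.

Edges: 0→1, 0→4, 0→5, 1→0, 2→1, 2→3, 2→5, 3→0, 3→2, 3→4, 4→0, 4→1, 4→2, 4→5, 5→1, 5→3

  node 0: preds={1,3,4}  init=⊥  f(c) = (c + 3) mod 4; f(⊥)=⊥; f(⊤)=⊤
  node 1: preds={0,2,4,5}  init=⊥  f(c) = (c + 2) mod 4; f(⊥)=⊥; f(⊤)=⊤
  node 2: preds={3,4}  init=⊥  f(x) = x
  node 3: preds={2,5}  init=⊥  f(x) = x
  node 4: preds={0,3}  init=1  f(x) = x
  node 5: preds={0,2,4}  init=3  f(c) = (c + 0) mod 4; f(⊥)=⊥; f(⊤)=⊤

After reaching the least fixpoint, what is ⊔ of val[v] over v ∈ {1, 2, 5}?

Iteration log — 13 steps:
  step 1. node 0  ⊔preds=1  new=0  old=⊥  +wl: 
  step 2. node 1  ⊔preds=⊤  new=⊤  old=⊥  +wl: 0
  step 3. node 2  ⊔preds=1  new=1  old=⊥  +wl: 1
  step 4. node 3  ⊔preds=⊤  new=⊤  old=⊥  +wl: 2
  step 5. node 4  ⊔preds=⊤  new=⊤  old=1  +wl: 
  step 6. node 5  ⊔preds=⊤  new=⊤  old=3  +wl: 3
  step 7. node 0  ⊔preds=⊤  new=⊤  old=0  +wl: 4,5
  step 8. node 1  ⊔preds=⊤  new=⊤  stable
  step 9. node 2  ⊔preds=⊤  new=⊤  old=1  +wl: 1
  step 10. node 3  ⊔preds=⊤  new=⊤  stable
  step 11. node 4  ⊔preds=⊤  new=⊤  stable
  step 12. node 5  ⊔preds=⊤  new=⊤  stable
  step 13. node 1  ⊔preds=⊤  new=⊤  stable

Least fixpoint reached:
  node 0: ⊤
  node 1: ⊤
  node 2: ⊤
  node 3: ⊤
  node 4: ⊤
  node 5: ⊤

⊤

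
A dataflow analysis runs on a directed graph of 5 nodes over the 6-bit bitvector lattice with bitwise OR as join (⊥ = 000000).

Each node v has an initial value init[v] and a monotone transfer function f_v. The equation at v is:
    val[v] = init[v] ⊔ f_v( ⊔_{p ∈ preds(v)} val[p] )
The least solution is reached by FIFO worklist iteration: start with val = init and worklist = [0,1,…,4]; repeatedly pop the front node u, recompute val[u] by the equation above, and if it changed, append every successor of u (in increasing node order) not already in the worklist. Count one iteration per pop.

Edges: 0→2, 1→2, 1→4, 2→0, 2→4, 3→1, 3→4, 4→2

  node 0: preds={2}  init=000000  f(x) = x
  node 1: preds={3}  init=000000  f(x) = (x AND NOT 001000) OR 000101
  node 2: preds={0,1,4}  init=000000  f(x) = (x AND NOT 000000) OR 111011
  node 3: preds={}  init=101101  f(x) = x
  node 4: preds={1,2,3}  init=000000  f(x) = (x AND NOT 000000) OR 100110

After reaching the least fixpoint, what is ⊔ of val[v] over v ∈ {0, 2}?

111111

Worklist (7 pops):
  #1 pop 0: in=000000 → 000000 (no change)
  #2 pop 1: in=101101 → 100101 (was 000000); enqueue []
  #3 pop 2: in=100101 → 111111 (was 000000); enqueue [0]
  #4 pop 3: in=000000 → 101101 (no change)
  #5 pop 4: in=111111 → 111111 (was 000000); enqueue [2]
  #6 pop 0: in=111111 → 111111 (was 000000); enqueue []
  #7 pop 2: in=111111 → 111111 (no change)

Fixpoint:
  val[0] = 111111
  val[1] = 100101
  val[2] = 111111
  val[3] = 101101
  val[4] = 111111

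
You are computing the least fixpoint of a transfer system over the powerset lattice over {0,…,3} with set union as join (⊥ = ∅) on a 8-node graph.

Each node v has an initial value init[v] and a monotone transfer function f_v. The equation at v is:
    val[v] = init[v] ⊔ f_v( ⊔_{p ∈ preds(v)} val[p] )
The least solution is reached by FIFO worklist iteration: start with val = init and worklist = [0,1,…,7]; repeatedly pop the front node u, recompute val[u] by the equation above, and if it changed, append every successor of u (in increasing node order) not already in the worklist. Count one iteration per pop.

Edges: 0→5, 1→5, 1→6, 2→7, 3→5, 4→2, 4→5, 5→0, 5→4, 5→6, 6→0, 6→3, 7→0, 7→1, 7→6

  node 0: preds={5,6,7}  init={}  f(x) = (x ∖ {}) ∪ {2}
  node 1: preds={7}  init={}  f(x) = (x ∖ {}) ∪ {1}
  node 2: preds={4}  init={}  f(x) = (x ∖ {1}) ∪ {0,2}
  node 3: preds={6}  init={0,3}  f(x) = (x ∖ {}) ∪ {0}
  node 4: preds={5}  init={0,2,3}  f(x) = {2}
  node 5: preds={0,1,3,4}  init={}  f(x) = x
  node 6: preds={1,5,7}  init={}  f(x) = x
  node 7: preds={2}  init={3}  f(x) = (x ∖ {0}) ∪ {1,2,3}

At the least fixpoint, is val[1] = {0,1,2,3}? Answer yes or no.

Trace (14 dequeues):
  [1] u=0 | in {3} | out {2,3} | prev {} | push {}
  [2] u=1 | in {3} | out {1,3} | prev {} | push {}
  [3] u=2 | in {0,2,3} | out {0,2,3} | prev {} | push {}
  [4] u=3 | in {} | out {0,3} | ==
  [5] u=4 | in {} | out {0,2,3} | ==
  [6] u=5 | in {0,1,2,3} | out {0,1,2,3} | prev {} | push {0,4}
  [7] u=6 | in {0,1,2,3} | out {0,1,2,3} | prev {} | push {3}
  [8] u=7 | in {0,2,3} | out {1,2,3} | prev {3} | push {1,6}
  [9] u=0 | in {0,1,2,3} | out {0,1,2,3} | prev {2,3} | push {5}
  [10] u=4 | in {0,1,2,3} | out {0,2,3} | ==
  [11] u=3 | in {0,1,2,3} | out {0,1,2,3} | prev {0,3} | push {}
  [12] u=1 | in {1,2,3} | out {1,2,3} | prev {1,3} | push {}
  [13] u=6 | in {0,1,2,3} | out {0,1,2,3} | ==
  [14] u=5 | in {0,1,2,3} | out {0,1,2,3} | ==

Converged values:
  [0] {0,1,2,3}
  [1] {1,2,3}
  [2] {0,2,3}
  [3] {0,1,2,3}
  [4] {0,2,3}
  [5] {0,1,2,3}
  [6] {0,1,2,3}
  [7] {1,2,3}

no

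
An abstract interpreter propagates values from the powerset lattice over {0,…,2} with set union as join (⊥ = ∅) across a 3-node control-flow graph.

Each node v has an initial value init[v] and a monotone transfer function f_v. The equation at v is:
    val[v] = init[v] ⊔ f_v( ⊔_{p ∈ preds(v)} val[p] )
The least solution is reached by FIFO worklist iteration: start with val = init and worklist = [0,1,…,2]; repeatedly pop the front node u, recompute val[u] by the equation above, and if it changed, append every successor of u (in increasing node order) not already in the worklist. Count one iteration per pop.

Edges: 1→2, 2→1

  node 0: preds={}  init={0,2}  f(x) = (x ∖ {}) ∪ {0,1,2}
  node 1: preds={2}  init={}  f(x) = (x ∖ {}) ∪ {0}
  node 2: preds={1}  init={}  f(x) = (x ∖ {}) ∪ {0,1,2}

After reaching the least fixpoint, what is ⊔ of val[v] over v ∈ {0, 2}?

Trace (5 dequeues):
  [1] u=0 | in {} | out {0,1,2} | prev {0,2} | push {}
  [2] u=1 | in {} | out {0} | prev {} | push {}
  [3] u=2 | in {0} | out {0,1,2} | prev {} | push {1}
  [4] u=1 | in {0,1,2} | out {0,1,2} | prev {0} | push {2}
  [5] u=2 | in {0,1,2} | out {0,1,2} | ==

Converged values:
  [0] {0,1,2}
  [1] {0,1,2}
  [2] {0,1,2}

{0,1,2}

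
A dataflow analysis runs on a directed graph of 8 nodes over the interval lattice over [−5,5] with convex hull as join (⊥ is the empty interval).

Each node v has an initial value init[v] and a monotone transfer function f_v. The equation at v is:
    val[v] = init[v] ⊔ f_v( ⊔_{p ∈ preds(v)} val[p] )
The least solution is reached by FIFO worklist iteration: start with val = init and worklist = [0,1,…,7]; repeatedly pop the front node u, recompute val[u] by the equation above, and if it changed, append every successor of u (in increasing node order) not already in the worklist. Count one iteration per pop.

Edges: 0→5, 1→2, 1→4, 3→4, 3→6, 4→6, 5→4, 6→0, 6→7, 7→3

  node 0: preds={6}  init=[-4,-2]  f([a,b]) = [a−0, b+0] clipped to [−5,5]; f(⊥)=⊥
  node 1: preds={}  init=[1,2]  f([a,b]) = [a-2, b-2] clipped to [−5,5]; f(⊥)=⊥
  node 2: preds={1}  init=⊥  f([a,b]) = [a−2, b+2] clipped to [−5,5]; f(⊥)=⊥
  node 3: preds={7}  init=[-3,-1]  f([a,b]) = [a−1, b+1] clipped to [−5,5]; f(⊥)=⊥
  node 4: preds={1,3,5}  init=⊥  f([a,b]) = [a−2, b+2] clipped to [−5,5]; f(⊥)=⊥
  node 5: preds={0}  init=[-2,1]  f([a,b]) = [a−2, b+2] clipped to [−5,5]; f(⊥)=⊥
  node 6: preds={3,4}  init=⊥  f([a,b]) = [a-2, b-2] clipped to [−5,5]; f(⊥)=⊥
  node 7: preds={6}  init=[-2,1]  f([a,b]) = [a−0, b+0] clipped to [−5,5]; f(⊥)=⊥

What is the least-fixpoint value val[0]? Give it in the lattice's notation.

[-5,3]

Trace (20 dequeues):
  [1] u=0 | in ⊥ | out [-4,-2] | ==
  [2] u=1 | in ⊥ | out [1,2] | ==
  [3] u=2 | in [1,2] | out [-1,4] | prev ⊥ | push {}
  [4] u=3 | in [-2,1] | out [-3,2] | prev [-3,-1] | push {}
  [5] u=4 | in [-3,2] | out [-5,4] | prev ⊥ | push {}
  [6] u=5 | in [-4,-2] | out [-5,1] | prev [-2,1] | push {4}
  [7] u=6 | in [-5,4] | out [-5,2] | prev ⊥ | push {0}
  [8] u=7 | in [-5,2] | out [-5,2] | prev [-2,1] | push {3}
  [9] u=4 | in [-5,2] | out [-5,4] | ==
  [10] u=0 | in [-5,2] | out [-5,2] | prev [-4,-2] | push {5}
  [11] u=3 | in [-5,2] | out [-5,3] | prev [-3,2] | push {4,6}
  [12] u=5 | in [-5,2] | out [-5,4] | prev [-5,1] | push {}
  [13] u=4 | in [-5,4] | out [-5,5] | prev [-5,4] | push {}
  [14] u=6 | in [-5,5] | out [-5,3] | prev [-5,2] | push {0,7}
  [15] u=0 | in [-5,3] | out [-5,3] | prev [-5,2] | push {5}
  [16] u=7 | in [-5,3] | out [-5,3] | prev [-5,2] | push {3}
  [17] u=5 | in [-5,3] | out [-5,5] | prev [-5,4] | push {4}
  [18] u=3 | in [-5,3] | out [-5,4] | prev [-5,3] | push {6}
  [19] u=4 | in [-5,5] | out [-5,5] | ==
  [20] u=6 | in [-5,5] | out [-5,3] | ==

Converged values:
  [0] [-5,3]
  [1] [1,2]
  [2] [-1,4]
  [3] [-5,4]
  [4] [-5,5]
  [5] [-5,5]
  [6] [-5,3]
  [7] [-5,3]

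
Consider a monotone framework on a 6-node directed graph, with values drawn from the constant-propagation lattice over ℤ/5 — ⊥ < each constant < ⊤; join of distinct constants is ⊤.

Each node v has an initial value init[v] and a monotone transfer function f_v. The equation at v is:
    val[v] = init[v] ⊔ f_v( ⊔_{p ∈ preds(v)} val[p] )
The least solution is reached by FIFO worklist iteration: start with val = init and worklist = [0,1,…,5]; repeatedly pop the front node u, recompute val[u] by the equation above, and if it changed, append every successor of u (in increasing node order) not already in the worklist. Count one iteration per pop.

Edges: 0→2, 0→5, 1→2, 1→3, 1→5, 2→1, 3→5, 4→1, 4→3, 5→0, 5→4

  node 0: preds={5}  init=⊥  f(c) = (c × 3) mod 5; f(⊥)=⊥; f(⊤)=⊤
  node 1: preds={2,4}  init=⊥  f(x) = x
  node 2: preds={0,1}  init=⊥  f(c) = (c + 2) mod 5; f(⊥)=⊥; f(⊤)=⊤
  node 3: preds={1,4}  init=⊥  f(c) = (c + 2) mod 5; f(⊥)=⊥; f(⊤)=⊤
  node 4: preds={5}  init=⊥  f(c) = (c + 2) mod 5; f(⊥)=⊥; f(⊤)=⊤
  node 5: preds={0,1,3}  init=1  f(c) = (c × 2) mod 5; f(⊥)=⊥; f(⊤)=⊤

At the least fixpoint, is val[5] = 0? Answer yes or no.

no

Trace (17 dequeues):
  [1] u=0 | in 1 | out 3 | prev ⊥ | push {}
  [2] u=1 | in ⊥ | out ⊥ | ==
  [3] u=2 | in 3 | out 0 | prev ⊥ | push {1}
  [4] u=3 | in ⊥ | out ⊥ | ==
  [5] u=4 | in 1 | out 3 | prev ⊥ | push {3}
  [6] u=5 | in 3 | out 1 | ==
  [7] u=1 | in ⊤ | out ⊤ | prev ⊥ | push {2,5}
  [8] u=3 | in ⊤ | out ⊤ | prev ⊥ | push {}
  [9] u=2 | in ⊤ | out ⊤ | prev 0 | push {1}
  [10] u=5 | in ⊤ | out ⊤ | prev 1 | push {0,4}
  [11] u=1 | in ⊤ | out ⊤ | ==
  [12] u=0 | in ⊤ | out ⊤ | prev 3 | push {2,5}
  [13] u=4 | in ⊤ | out ⊤ | prev 3 | push {1,3}
  [14] u=2 | in ⊤ | out ⊤ | ==
  [15] u=5 | in ⊤ | out ⊤ | ==
  [16] u=1 | in ⊤ | out ⊤ | ==
  [17] u=3 | in ⊤ | out ⊤ | ==

Converged values:
  [0] ⊤
  [1] ⊤
  [2] ⊤
  [3] ⊤
  [4] ⊤
  [5] ⊤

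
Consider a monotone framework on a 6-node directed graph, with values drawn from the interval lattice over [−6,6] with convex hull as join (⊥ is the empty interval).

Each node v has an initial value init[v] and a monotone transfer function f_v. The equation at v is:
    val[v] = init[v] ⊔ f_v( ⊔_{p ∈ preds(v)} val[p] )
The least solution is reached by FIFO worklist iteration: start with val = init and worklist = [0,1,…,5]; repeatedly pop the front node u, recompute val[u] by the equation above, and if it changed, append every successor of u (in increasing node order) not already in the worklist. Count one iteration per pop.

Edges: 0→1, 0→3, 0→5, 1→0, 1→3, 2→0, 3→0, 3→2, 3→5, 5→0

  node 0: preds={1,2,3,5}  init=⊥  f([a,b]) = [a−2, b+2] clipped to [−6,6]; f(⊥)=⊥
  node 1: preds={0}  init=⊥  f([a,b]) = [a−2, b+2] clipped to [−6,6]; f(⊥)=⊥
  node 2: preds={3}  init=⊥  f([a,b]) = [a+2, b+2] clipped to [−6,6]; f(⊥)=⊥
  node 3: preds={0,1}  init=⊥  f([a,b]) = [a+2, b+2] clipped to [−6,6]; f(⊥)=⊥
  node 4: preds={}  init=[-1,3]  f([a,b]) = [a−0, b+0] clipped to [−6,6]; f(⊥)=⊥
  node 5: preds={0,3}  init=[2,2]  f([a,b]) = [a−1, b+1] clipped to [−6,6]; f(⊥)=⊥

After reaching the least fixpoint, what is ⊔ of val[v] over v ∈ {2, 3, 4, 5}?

Iteration log — 17 steps:
  step 1. node 0  ⊔preds=[2,2]  new=[0,4]  old=⊥  +wl: 
  step 2. node 1  ⊔preds=[0,4]  new=[-2,6]  old=⊥  +wl: 0
  step 3. node 2  ⊔preds=⊥  new=⊥  stable
  step 4. node 3  ⊔preds=[-2,6]  new=[0,6]  old=⊥  +wl: 2
  step 5. node 4  ⊔preds=⊥  new=[-1,3]  stable
  step 6. node 5  ⊔preds=[0,6]  new=[-1,6]  old=[2,2]  +wl: 
  step 7. node 0  ⊔preds=[-2,6]  new=[-4,6]  old=[0,4]  +wl: 1,3,5
  step 8. node 2  ⊔preds=[0,6]  new=[2,6]  old=⊥  +wl: 0
  step 9. node 1  ⊔preds=[-4,6]  new=[-6,6]  old=[-2,6]  +wl: 
  step 10. node 3  ⊔preds=[-6,6]  new=[-4,6]  old=[0,6]  +wl: 2
  step 11. node 5  ⊔preds=[-4,6]  new=[-5,6]  old=[-1,6]  +wl: 
  step 12. node 0  ⊔preds=[-6,6]  new=[-6,6]  old=[-4,6]  +wl: 1,3,5
  step 13. node 2  ⊔preds=[-4,6]  new=[-2,6]  old=[2,6]  +wl: 0
  step 14. node 1  ⊔preds=[-6,6]  new=[-6,6]  stable
  step 15. node 3  ⊔preds=[-6,6]  new=[-4,6]  stable
  step 16. node 5  ⊔preds=[-6,6]  new=[-6,6]  old=[-5,6]  +wl: 
  step 17. node 0  ⊔preds=[-6,6]  new=[-6,6]  stable

Least fixpoint reached:
  node 0: [-6,6]
  node 1: [-6,6]
  node 2: [-2,6]
  node 3: [-4,6]
  node 4: [-1,3]
  node 5: [-6,6]

[-6,6]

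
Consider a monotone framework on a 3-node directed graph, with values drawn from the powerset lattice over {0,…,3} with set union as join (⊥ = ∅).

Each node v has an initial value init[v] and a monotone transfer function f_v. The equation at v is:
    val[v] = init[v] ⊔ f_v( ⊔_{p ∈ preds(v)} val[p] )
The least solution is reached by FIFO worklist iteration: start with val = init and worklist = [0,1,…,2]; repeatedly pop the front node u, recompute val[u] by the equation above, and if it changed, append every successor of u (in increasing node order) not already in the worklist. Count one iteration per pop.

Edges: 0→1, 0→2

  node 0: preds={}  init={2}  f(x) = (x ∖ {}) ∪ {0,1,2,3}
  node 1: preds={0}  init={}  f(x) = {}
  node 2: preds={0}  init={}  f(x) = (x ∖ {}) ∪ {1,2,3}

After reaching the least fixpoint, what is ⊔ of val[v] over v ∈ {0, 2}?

{0,1,2,3}

Trace (3 dequeues):
  [1] u=0 | in {} | out {0,1,2,3} | prev {2} | push {}
  [2] u=1 | in {0,1,2,3} | out {} | ==
  [3] u=2 | in {0,1,2,3} | out {0,1,2,3} | prev {} | push {}

Converged values:
  [0] {0,1,2,3}
  [1] {}
  [2] {0,1,2,3}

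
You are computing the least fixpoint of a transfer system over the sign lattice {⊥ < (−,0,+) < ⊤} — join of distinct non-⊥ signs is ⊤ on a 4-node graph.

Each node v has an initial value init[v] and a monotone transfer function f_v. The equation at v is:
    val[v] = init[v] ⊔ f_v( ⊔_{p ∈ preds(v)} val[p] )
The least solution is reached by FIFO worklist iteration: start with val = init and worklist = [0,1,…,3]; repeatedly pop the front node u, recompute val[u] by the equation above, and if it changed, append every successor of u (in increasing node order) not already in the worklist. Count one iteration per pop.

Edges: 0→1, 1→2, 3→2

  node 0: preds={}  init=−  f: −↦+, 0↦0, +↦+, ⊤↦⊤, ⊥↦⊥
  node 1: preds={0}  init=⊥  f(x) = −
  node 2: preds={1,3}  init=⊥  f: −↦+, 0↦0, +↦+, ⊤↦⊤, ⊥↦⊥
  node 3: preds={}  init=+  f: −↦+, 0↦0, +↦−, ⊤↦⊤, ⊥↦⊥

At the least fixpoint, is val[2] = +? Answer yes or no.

Trace (4 dequeues):
  [1] u=0 | in ⊥ | out − | ==
  [2] u=1 | in − | out − | prev ⊥ | push {}
  [3] u=2 | in ⊤ | out ⊤ | prev ⊥ | push {}
  [4] u=3 | in ⊥ | out + | ==

Converged values:
  [0] −
  [1] −
  [2] ⊤
  [3] +

no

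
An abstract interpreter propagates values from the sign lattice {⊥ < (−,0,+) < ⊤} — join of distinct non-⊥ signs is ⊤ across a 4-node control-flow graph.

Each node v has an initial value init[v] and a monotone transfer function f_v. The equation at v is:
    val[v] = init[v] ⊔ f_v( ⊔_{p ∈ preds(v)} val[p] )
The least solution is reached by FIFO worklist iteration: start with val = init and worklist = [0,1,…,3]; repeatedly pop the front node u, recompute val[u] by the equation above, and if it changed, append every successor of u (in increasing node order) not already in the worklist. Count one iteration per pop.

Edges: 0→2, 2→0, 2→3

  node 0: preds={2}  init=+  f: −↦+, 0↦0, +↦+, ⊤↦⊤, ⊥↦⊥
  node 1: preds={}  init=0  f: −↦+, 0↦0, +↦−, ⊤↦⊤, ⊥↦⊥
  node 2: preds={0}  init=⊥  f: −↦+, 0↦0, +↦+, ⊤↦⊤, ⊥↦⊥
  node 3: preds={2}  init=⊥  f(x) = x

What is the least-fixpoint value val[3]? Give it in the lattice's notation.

Iteration log — 5 steps:
  step 1. node 0  ⊔preds=⊥  new=+  stable
  step 2. node 1  ⊔preds=⊥  new=0  stable
  step 3. node 2  ⊔preds=+  new=+  old=⊥  +wl: 0
  step 4. node 3  ⊔preds=+  new=+  old=⊥  +wl: 
  step 5. node 0  ⊔preds=+  new=+  stable

Least fixpoint reached:
  node 0: +
  node 1: 0
  node 2: +
  node 3: +

+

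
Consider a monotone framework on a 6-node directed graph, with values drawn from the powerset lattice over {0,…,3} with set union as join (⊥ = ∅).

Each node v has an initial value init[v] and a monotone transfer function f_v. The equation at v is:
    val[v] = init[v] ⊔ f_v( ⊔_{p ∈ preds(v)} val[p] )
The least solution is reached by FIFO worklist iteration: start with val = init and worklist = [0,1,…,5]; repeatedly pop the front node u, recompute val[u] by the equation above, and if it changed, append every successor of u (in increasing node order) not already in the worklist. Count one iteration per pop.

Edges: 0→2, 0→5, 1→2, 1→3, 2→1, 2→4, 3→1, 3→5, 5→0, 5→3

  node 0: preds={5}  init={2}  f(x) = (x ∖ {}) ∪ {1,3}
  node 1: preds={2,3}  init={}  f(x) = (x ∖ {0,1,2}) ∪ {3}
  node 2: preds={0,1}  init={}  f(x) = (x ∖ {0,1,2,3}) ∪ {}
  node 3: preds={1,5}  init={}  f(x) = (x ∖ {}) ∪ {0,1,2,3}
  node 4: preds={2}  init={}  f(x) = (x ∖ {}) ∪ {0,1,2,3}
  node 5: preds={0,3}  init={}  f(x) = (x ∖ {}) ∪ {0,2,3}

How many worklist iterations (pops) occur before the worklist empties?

11

Trace (11 dequeues):
  [1] u=0 | in {} | out {1,2,3} | prev {2} | push {}
  [2] u=1 | in {} | out {3} | prev {} | push {}
  [3] u=2 | in {1,2,3} | out {} | ==
  [4] u=3 | in {3} | out {0,1,2,3} | prev {} | push {1}
  [5] u=4 | in {} | out {0,1,2,3} | prev {} | push {}
  [6] u=5 | in {0,1,2,3} | out {0,1,2,3} | prev {} | push {0,3}
  [7] u=1 | in {0,1,2,3} | out {3} | ==
  [8] u=0 | in {0,1,2,3} | out {0,1,2,3} | prev {1,2,3} | push {2,5}
  [9] u=3 | in {0,1,2,3} | out {0,1,2,3} | ==
  [10] u=2 | in {0,1,2,3} | out {} | ==
  [11] u=5 | in {0,1,2,3} | out {0,1,2,3} | ==

Converged values:
  [0] {0,1,2,3}
  [1] {3}
  [2] {}
  [3] {0,1,2,3}
  [4] {0,1,2,3}
  [5] {0,1,2,3}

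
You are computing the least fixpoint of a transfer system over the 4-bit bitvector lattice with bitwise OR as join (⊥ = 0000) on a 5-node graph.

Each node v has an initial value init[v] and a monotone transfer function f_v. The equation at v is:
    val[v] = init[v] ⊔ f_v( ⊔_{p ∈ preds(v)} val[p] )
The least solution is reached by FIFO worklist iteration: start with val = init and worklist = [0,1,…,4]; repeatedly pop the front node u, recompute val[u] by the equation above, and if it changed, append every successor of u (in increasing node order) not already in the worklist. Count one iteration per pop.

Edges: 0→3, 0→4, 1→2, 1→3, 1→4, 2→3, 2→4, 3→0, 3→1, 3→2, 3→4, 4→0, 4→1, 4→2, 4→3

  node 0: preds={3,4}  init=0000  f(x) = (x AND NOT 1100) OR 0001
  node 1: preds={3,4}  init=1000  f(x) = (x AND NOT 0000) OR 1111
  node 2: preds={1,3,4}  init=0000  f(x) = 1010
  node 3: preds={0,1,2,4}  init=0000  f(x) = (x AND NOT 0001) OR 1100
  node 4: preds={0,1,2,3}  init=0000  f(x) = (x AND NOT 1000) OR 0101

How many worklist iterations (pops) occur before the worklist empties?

Iteration log — 10 steps:
  step 1. node 0  ⊔preds=0000  new=0001  old=0000  +wl: 
  step 2. node 1  ⊔preds=0000  new=1111  old=1000  +wl: 
  step 3. node 2  ⊔preds=1111  new=1010  old=0000  +wl: 
  step 4. node 3  ⊔preds=1111  new=1110  old=0000  +wl: 0,1,2
  step 5. node 4  ⊔preds=1111  new=0111  old=0000  +wl: 3
  step 6. node 0  ⊔preds=1111  new=0011  old=0001  +wl: 4
  step 7. node 1  ⊔preds=1111  new=1111  stable
  step 8. node 2  ⊔preds=1111  new=1010  stable
  step 9. node 3  ⊔preds=1111  new=1110  stable
  step 10. node 4  ⊔preds=1111  new=0111  stable

Least fixpoint reached:
  node 0: 0011
  node 1: 1111
  node 2: 1010
  node 3: 1110
  node 4: 0111

10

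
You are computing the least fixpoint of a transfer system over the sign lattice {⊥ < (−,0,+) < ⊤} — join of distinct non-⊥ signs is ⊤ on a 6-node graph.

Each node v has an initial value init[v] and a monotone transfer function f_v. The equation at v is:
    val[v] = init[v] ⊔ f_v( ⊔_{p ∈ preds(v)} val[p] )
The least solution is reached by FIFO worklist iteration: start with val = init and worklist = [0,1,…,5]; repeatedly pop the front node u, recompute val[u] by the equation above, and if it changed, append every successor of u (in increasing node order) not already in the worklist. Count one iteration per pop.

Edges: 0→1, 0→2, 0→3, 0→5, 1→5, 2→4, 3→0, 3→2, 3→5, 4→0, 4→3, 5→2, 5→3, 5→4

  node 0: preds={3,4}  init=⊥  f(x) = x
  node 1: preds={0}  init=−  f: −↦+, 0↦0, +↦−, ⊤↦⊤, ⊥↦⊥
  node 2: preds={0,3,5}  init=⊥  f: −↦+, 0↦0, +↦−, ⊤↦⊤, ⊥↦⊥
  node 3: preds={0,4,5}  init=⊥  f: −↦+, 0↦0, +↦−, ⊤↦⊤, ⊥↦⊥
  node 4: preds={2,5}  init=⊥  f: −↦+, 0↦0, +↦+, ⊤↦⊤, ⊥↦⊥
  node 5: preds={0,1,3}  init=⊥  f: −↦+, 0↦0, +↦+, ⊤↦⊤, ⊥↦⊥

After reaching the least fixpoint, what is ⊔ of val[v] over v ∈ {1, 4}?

Worklist (18 pops):
  #1 pop 0: in=⊥ → ⊥ (no change)
  #2 pop 1: in=⊥ → − (no change)
  #3 pop 2: in=⊥ → ⊥ (no change)
  #4 pop 3: in=⊥ → ⊥ (no change)
  #5 pop 4: in=⊥ → ⊥ (no change)
  #6 pop 5: in=− → + (was ⊥); enqueue [2,3,4]
  #7 pop 2: in=+ → − (was ⊥); enqueue []
  #8 pop 3: in=+ → − (was ⊥); enqueue [0,2,5]
  #9 pop 4: in=⊤ → ⊤ (was ⊥); enqueue [3]
  #10 pop 0: in=⊤ → ⊤ (was ⊥); enqueue [1]
  #11 pop 2: in=⊤ → ⊤ (was −); enqueue [4]
  #12 pop 5: in=⊤ → ⊤ (was +); enqueue [2]
  #13 pop 3: in=⊤ → ⊤ (was −); enqueue [0,5]
  #14 pop 1: in=⊤ → ⊤ (was −); enqueue []
  #15 pop 4: in=⊤ → ⊤ (no change)
  #16 pop 2: in=⊤ → ⊤ (no change)
  #17 pop 0: in=⊤ → ⊤ (no change)
  #18 pop 5: in=⊤ → ⊤ (no change)

Fixpoint:
  val[0] = ⊤
  val[1] = ⊤
  val[2] = ⊤
  val[3] = ⊤
  val[4] = ⊤
  val[5] = ⊤

⊤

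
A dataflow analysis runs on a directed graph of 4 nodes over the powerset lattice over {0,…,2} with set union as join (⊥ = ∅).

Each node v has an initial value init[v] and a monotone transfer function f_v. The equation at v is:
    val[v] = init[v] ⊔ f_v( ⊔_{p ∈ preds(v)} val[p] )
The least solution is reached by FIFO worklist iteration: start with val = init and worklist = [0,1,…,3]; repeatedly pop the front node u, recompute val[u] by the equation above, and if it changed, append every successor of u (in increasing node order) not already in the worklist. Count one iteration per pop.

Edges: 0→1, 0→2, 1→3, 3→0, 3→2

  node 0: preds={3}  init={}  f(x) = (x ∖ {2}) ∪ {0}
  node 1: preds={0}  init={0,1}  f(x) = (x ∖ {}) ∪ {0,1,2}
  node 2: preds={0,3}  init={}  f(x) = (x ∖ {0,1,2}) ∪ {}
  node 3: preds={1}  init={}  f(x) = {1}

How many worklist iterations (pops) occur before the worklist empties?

7

Iteration log — 7 steps:
  step 1. node 0  ⊔preds={}  new={0}  old={}  +wl: 
  step 2. node 1  ⊔preds={0}  new={0,1,2}  old={0,1}  +wl: 
  step 3. node 2  ⊔preds={0}  new={}  stable
  step 4. node 3  ⊔preds={0,1,2}  new={1}  old={}  +wl: 0,2
  step 5. node 0  ⊔preds={1}  new={0,1}  old={0}  +wl: 1
  step 6. node 2  ⊔preds={0,1}  new={}  stable
  step 7. node 1  ⊔preds={0,1}  new={0,1,2}  stable

Least fixpoint reached:
  node 0: {0,1}
  node 1: {0,1,2}
  node 2: {}
  node 3: {1}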